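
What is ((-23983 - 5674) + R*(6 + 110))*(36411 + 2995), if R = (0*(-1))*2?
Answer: -1168663742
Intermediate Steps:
R = 0 (R = 0*2 = 0)
((-23983 - 5674) + R*(6 + 110))*(36411 + 2995) = ((-23983 - 5674) + 0*(6 + 110))*(36411 + 2995) = (-29657 + 0*116)*39406 = (-29657 + 0)*39406 = -29657*39406 = -1168663742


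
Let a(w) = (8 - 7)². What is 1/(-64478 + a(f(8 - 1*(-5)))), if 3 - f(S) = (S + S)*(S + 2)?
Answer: -1/64477 ≈ -1.5509e-5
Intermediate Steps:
f(S) = 3 - 2*S*(2 + S) (f(S) = 3 - (S + S)*(S + 2) = 3 - 2*S*(2 + S))
a(w) = 1 (a(w) = 1² = 1)
1/(-64478 + a(f(8 - 1*(-5)))) = 1/(-64478 + 1) = 1/(-64477) = -1/64477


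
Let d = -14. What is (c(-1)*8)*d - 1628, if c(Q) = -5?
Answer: -1068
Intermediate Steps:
(c(-1)*8)*d - 1628 = -5*8*(-14) - 1628 = -40*(-14) - 1628 = 560 - 1628 = -1068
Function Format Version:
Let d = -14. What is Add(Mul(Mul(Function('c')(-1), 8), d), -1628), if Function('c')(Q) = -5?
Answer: -1068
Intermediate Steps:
Add(Mul(Mul(Function('c')(-1), 8), d), -1628) = Add(Mul(Mul(-5, 8), -14), -1628) = Add(Mul(-40, -14), -1628) = Add(560, -1628) = -1068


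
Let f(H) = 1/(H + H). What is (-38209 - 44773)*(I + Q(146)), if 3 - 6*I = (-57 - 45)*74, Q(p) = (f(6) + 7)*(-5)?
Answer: -608963407/6 ≈ -1.0149e+8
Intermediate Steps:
f(H) = 1/(2*H)
Q(p) = -425/12 (Q(p) = ((½)/6 + 7)*(-5) = ((½)*(⅙) + 7)*(-5) = (1/12 + 7)*(-5) = (85/12)*(-5) = -425/12)
I = 2517/2 (I = ½ - (-57 - 45)*74/6 = ½ - (-17)*74 = ½ - ⅙*(-7548) = ½ + 1258 = 2517/2 ≈ 1258.5)
(-38209 - 44773)*(I + Q(146)) = (-38209 - 44773)*(2517/2 - 425/12) = -82982*14677/12 = -608963407/6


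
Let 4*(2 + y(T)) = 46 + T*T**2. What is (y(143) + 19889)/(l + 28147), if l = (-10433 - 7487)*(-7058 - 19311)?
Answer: 1001267/630080836 ≈ 0.0015891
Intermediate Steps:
l = 472532480 (l = -17920*(-26369) = 472532480)
y(T) = 19/2 + T**3/4 (y(T) = -2 + (46 + T*T**2)/4 = -2 + (46 + T**3)/4 = -2 + (23/2 + T**3/4) = 19/2 + T**3/4)
(y(143) + 19889)/(l + 28147) = ((19/2 + (1/4)*143**3) + 19889)/(472532480 + 28147) = ((19/2 + (1/4)*2924207) + 19889)/472560627 = ((19/2 + 2924207/4) + 19889)*(1/472560627) = (2924245/4 + 19889)*(1/472560627) = (3003801/4)*(1/472560627) = 1001267/630080836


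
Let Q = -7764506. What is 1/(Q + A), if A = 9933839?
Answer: 1/2169333 ≈ 4.6097e-7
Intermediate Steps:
1/(Q + A) = 1/(-7764506 + 9933839) = 1/2169333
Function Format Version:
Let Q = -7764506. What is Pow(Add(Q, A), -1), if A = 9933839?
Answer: Rational(1, 2169333) ≈ 4.6097e-7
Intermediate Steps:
Pow(Add(Q, A), -1) = Pow(Add(-7764506, 9933839), -1) = Pow(2169333, -1) = Rational(1, 2169333)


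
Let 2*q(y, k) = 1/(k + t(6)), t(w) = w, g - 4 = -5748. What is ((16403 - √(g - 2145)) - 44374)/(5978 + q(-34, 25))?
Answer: -1734202/370637 - 434*I*√161/370637 ≈ -4.679 - 0.014858*I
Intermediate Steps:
g = -5744 (g = 4 - 5748 = -5744)
q(y, k) = 1/(2*(6 + k)) (q(y, k) = 1/(2*(k + 6)) = 1/(2*(6 + k)))
((16403 - √(g - 2145)) - 44374)/(5978 + q(-34, 25)) = ((16403 - √(-5744 - 2145)) - 44374)/(5978 + 1/(2*(6 + 25))) = ((16403 - √(-7889)) - 44374)/(5978 + (½)/31) = ((16403 - 7*I*√161) - 44374)/(5978 + (½)*(1/31)) = ((16403 - 7*I*√161) - 44374)/(5978 + 1/62) = (-27971 - 7*I*√161)/(370637/62) = (-27971 - 7*I*√161)*(62/370637) = -1734202/370637 - 434*I*√161/370637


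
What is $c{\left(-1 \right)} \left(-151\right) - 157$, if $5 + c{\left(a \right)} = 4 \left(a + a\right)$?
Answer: $1806$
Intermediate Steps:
$c{\left(a \right)} = -5 + 8 a$ ($c{\left(a \right)} = -5 + 4 \left(a + a\right) = -5 + 4 \cdot 2 a = -5 + 8 a$)
$c{\left(-1 \right)} \left(-151\right) - 157 = \left(-5 + 8 \left(-1\right)\right) \left(-151\right) - 157 = \left(-5 - 8\right) \left(-151\right) - 157 = \left(-13\right) \left(-151\right) - 157 = 1963 - 157 = 1806$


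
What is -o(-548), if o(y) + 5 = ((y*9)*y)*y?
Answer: 1481099333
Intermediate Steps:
o(y) = -5 + 9*y**3 (o(y) = -5 + ((y*9)*y)*y = -5 + ((9*y)*y)*y = -5 + (9*y**2)*y = -5 + 9*y**3)
-o(-548) = -(-5 + 9*(-548)**3) = -(-5 + 9*(-164566592)) = -(-5 - 1481099328) = -1*(-1481099333) = 1481099333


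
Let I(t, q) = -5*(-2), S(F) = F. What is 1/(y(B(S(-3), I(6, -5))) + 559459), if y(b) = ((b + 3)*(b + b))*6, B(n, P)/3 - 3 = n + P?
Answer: 1/571339 ≈ 1.7503e-6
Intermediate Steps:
I(t, q) = 10
B(n, P) = 9 + 3*P + 3*n (B(n, P) = 9 + 3*(n + P) = 9 + 3*(P + n) = 9 + (3*P + 3*n) = 9 + 3*P + 3*n)
y(b) = 12*b*(3 + b) (y(b) = ((3 + b)*(2*b))*6 = (2*b*(3 + b))*6 = 12*b*(3 + b))
1/(y(B(S(-3), I(6, -5))) + 559459) = 1/(12*(9 + 3*10 + 3*(-3))*(3 + (9 + 3*10 + 3*(-3))) + 559459) = 1/(12*(9 + 30 - 9)*(3 + (9 + 30 - 9)) + 559459) = 1/(12*30*(3 + 30) + 559459) = 1/(12*30*33 + 559459) = 1/(11880 + 559459) = 1/571339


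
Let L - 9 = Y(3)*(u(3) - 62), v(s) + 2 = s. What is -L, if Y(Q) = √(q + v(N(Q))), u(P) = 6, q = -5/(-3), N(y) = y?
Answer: -9 + 112*√6/3 ≈ 82.448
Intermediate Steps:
q = 5/3 (q = -5*(-⅓) = 5/3 ≈ 1.6667)
v(s) = -2 + s
Y(Q) = √(-⅓ + Q) (Y(Q) = √(5/3 + (-2 + Q)) = √(-⅓ + Q))
L = 9 - 112*√6/3 (L = 9 + (√(-3 + 9*3)/3)*(6 - 62) = 9 + (√(-3 + 27)/3)*(-56) = 9 + (√24/3)*(-56) = 9 + ((2*√6)/3)*(-56) = 9 + (2*√6/3)*(-56) = 9 - 112*√6/3 ≈ -82.448)
-L = -(9 - 112*√6/3) = -9 + 112*√6/3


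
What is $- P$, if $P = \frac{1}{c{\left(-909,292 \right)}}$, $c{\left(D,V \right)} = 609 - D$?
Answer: $- \frac{1}{1518} \approx -0.00065876$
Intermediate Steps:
$P = \frac{1}{1518}$ ($P = \frac{1}{609 - -909} = \frac{1}{609 + 909} = \frac{1}{1518} \approx 0.00065876$)
$- P = \left(-1\right) \frac{1}{1518} = - \frac{1}{1518}$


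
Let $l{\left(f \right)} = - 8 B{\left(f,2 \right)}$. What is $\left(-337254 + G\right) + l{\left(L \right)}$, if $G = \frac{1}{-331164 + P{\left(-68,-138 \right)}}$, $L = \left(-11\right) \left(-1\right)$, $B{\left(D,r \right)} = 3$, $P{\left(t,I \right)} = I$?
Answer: $- \frac{111740875957}{331302} \approx -3.3728 \cdot 10^{5}$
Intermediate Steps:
$L = 11$
$l{\left(f \right)} = -24$ ($l{\left(f \right)} = \left(-8\right) 3 = -24$)
$G = - \frac{1}{331302}$ ($G = \frac{1}{-331164 - 138} = \frac{1}{-331302} = - \frac{1}{331302} \approx -3.0184 \cdot 10^{-6}$)
$\left(-337254 + G\right) + l{\left(L \right)} = \left(-337254 - \frac{1}{331302}\right) - 24 = - \frac{111732924709}{331302} - 24 = - \frac{111740875957}{331302}$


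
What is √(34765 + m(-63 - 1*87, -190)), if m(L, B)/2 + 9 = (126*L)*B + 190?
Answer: 3*√801903 ≈ 2686.5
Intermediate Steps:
m(L, B) = 362 + 252*B*L (m(L, B) = -18 + 2*((126*L)*B + 190) = -18 + 2*(126*B*L + 190) = -18 + 2*(190 + 126*B*L) = -18 + (380 + 252*B*L) = 362 + 252*B*L)
√(34765 + m(-63 - 1*87, -190)) = √(34765 + (362 + 252*(-190)*(-63 - 1*87))) = √(34765 + (362 + 252*(-190)*(-63 - 87))) = √(34765 + (362 + 252*(-190)*(-150))) = √(34765 + (362 + 7182000)) = √(34765 + 7182362) = √7217127 = 3*√801903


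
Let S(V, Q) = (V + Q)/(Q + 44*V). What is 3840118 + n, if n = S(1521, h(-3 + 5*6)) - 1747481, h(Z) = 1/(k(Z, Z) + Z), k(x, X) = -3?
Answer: 3361145455254/1606177 ≈ 2.0926e+6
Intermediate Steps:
h(Z) = 1/(-3 + Z)
S(V, Q) = (Q + V)/(Q + 44*V)
n = -2806763753632/1606177 (n = (1/(-3 + (-3 + 5*6)) + 1521)/(1/(-3 + (-3 + 5*6)) + 44*1521) - 1747481 = (1/(-3 + (-3 + 30)) + 1521)/(1/(-3 + (-3 + 30)) + 66924) - 1747481 = (1/(-3 + 27) + 1521)/(1/(-3 + 27) + 66924) - 1747481 = (1/24 + 1521)/(1/24 + 66924) - 1747481 = (36505/24)/(1606177/24) - 1747481 = (24/1606177)*(36505/24) - 1747481 = 36505/1606177 - 1747481 = -2806763753632/1606177 ≈ -1.7475e+6)
3840118 + n = 3840118 - 2806763753632/1606177 = 3361145455254/1606177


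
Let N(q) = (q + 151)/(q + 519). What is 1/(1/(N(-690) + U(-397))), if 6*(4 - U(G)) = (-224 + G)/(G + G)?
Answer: 1906727/271548 ≈ 7.0217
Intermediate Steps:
U(G) = 4 - (-224 + G)/(12*G) (U(G) = 4 - (-224 + G)/(6*(G + G)) = 4 - (-224 + G)/(6*(2*G)) = 4 - (-224 + G)*1/(2*G)/6 = 4 - (-224 + G)/(12*G))
N(q) = (151 + q)/(519 + q)
1/(1/(N(-690) + U(-397))) = 1/(1/((151 - 690)/(519 - 690) + (1/12)*(224 + 47*(-397))/(-397))) = 1/(1/(-539/(-171) + (1/12)*(-1/397)*(224 - 18659))) = 1/(1/(-1/171*(-539) + (1/12)*(-1/397)*(-18435))) = 1/(1/(539/171 + 6145/1588)) = 1/(1/(1906727/271548)) = 1/(271548/1906727) = 1906727/271548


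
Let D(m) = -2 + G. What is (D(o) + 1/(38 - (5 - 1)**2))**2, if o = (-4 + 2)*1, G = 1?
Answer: 441/484 ≈ 0.91116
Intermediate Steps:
o = -2 (o = -2*1 = -2)
D(m) = -1 (D(m) = -2 + 1 = -1)
(D(o) + 1/(38 - (5 - 1)**2))**2 = (-1 + 1/(38 - (5 - 1)**2))**2 = (-1 + 1/(38 - 1*4**2))**2 = (-1 + 1/(38 - 1*16))**2 = (-1 + 1/(38 - 16))**2 = (-1 + 1/22)**2 = (-21/22)**2 = 441/484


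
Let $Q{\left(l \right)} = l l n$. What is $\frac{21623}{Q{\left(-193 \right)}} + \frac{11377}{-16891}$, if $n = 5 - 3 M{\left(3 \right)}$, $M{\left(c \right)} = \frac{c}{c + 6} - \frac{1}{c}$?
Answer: $- \frac{1753675272}{3145864295} \approx -0.55745$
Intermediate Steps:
$M{\left(c \right)} = - \frac{1}{c} + \frac{c}{6 + c}$ ($M{\left(c \right)} = \frac{c}{6 + c} - \frac{1}{c} = - \frac{1}{c} + \frac{c}{6 + c}$)
$n = 5$ ($n = 5 - 3 \frac{-6 + 3^{2} - 3}{3 \left(6 + 3\right)} = 5 - 3 \frac{-6 + 9 - 3}{3 \cdot 9} = 5 - 3 \cdot \frac{1}{3} \cdot \frac{1}{9} \cdot 0 = 5 - 0 = 5 + 0 = 5$)
$Q{\left(l \right)} = 5 l^{2}$ ($Q{\left(l \right)} = l l 5 = l^{2} \cdot 5 = 5 l^{2}$)
$\frac{21623}{Q{\left(-193 \right)}} + \frac{11377}{-16891} = \frac{21623}{5 \left(-193\right)^{2}} + \frac{11377}{-16891} = \frac{21623}{5 \cdot 37249} + 11377 \left(- \frac{1}{16891}\right) = \frac{21623}{186245} - \frac{11377}{16891} = - \frac{1753675272}{3145864295}$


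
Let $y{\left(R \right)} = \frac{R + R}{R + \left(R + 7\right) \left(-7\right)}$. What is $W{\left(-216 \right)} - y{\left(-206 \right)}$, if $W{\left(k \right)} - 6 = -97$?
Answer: $- \frac{107605}{1187} \approx -90.653$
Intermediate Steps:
$y{\left(R \right)} = \frac{2 R}{-49 - 6 R}$ ($y{\left(R \right)} = \frac{2 R}{R + \left(7 + R\right) \left(-7\right)} = \frac{2 R}{R - \left(49 + 7 R\right)} = \frac{2 R}{-49 - 6 R}$)
$W{\left(k \right)} = -91$ ($W{\left(k \right)} = 6 - 97 = -91$)
$W{\left(-216 \right)} - y{\left(-206 \right)} = -91 - \left(-2\right) \left(-206\right) \frac{1}{49 + 6 \left(-206\right)} = -91 - \left(-2\right) \left(-206\right) \frac{1}{49 - 1236} = -91 - \left(-2\right) \left(-206\right) \frac{1}{-1187} = -91 - \left(-2\right) \left(-206\right) \left(- \frac{1}{1187}\right) = -91 - - \frac{412}{1187} = -91 + \frac{412}{1187} = - \frac{107605}{1187}$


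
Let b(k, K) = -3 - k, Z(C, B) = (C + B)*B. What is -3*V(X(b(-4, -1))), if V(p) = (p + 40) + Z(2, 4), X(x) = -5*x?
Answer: -177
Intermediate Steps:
Z(C, B) = B*(B + C) (Z(C, B) = (B + C)*B = B*(B + C))
V(p) = 64 + p (V(p) = (p + 40) + 4*(4 + 2) = (40 + p) + 4*6 = (40 + p) + 24 = 64 + p)
-3*V(X(b(-4, -1))) = -3*(64 - 5*(-3 - 1*(-4))) = -3*(64 - 5*(-3 + 4)) = -3*(64 - 5*1) = -3*(64 - 5) = -3*59 = -177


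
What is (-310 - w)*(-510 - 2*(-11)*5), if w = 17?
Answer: 130800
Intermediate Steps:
(-310 - w)*(-510 - 2*(-11)*5) = (-310 - 1*17)*(-510 - 2*(-11)*5) = (-310 - 17)*(-510 + 22*5) = -327*(-510 + 110) = -327*(-400) = 130800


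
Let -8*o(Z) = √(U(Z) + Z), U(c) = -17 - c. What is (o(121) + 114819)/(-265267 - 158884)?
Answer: -114819/424151 + I*√17/3393208 ≈ -0.2707 + 1.2151e-6*I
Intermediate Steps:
o(Z) = -I*√17/8 (o(Z) = -√((-17 - Z) + Z)/8 = -I*√17/8)
(o(121) + 114819)/(-265267 - 158884) = (-I*√17/8 + 114819)/(-265267 - 158884) = (114819 - I*√17/8)/(-424151) = (114819 - I*√17/8)*(-1/424151) = -114819/424151 + I*√17/3393208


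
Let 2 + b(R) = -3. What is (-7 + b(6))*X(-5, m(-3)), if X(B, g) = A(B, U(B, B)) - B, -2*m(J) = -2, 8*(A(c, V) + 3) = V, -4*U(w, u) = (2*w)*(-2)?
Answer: -33/2 ≈ -16.500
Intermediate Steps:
U(w, u) = w (U(w, u) = -2*w*(-2)/4 = -(-1)*w = w)
A(c, V) = -3 + V/8
m(J) = 1 (m(J) = -½*(-2) = 1)
b(R) = -5 (b(R) = -2 - 3 = -5)
X(B, g) = -3 - 7*B/8 (X(B, g) = (-3 + B/8) - B = -3 - 7*B/8)
(-7 + b(6))*X(-5, m(-3)) = (-7 - 5)*(-3 - 7/8*(-5)) = -12*(-3 + 35/8) = -12*11/8 = -33/2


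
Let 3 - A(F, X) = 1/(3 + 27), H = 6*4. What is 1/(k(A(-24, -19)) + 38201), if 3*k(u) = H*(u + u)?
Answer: 15/573727 ≈ 2.6145e-5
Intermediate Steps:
H = 24
A(F, X) = 89/30 (A(F, X) = 3 - 1/(3 + 27) = 3 - 1/30 = 89/30)
k(u) = 16*u (k(u) = (24*(u + u))/3 = (24*(2*u))/3 = (48*u)/3 = 16*u)
1/(k(A(-24, -19)) + 38201) = 1/(16*(89/30) + 38201) = 1/(712/15 + 38201) = 1/(573727/15) = 15/573727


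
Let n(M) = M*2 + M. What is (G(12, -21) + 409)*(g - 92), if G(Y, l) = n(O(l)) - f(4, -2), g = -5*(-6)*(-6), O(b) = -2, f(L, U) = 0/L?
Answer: -109616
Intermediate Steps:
f(L, U) = 0
n(M) = 3*M (n(M) = 2*M + M = 3*M)
g = -180 (g = 30*(-6) = -180)
G(Y, l) = -6 (G(Y, l) = 3*(-2) - 1*0 = -6 + 0 = -6)
(G(12, -21) + 409)*(g - 92) = (-6 + 409)*(-180 - 92) = 403*(-272) = -109616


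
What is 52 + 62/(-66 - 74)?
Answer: 3609/70 ≈ 51.557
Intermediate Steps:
52 + 62/(-66 - 74) = 52 + 62/(-140) = 52 + 62*(-1/140) = 52 - 31/70 = 3609/70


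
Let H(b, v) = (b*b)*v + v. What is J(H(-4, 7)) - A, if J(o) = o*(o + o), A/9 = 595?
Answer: 22967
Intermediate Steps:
A = 5355 (A = 9*595 = 5355)
H(b, v) = v + v*b² (H(b, v) = b²*v + v = v*b² + v = v + v*b²)
J(o) = 2*o² (J(o) = o*(2*o) = 2*o²)
J(H(-4, 7)) - A = 2*(7*(1 + (-4)²))² - 1*5355 = 2*(7*(1 + 16))² - 5355 = 2*(7*17)² - 5355 = 2*119² - 5355 = 2*14161 - 5355 = 28322 - 5355 = 22967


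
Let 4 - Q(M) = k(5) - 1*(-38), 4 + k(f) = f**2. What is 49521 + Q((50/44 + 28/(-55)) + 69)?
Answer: 49466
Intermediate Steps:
k(f) = -4 + f**2
Q(M) = -55 (Q(M) = 4 - ((-4 + 5**2) - 1*(-38)) = 4 - ((-4 + 25) + 38) = 4 - (21 + 38) = 4 - 1*59 = 4 - 59 = -55)
49521 + Q((50/44 + 28/(-55)) + 69) = 49521 - 55 = 49466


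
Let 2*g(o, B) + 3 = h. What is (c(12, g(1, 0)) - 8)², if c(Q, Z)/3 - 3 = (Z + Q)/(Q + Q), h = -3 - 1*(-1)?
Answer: 1225/256 ≈ 4.7852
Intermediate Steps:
h = -2 (h = -3 + 1 = -2)
g(o, B) = -5/2 (g(o, B) = -3/2 + (½)*(-2) = -3/2 - 1 = -5/2)
c(Q, Z) = 9 + 3*(Q + Z)/(2*Q) (c(Q, Z) = 9 + 3*((Z + Q)/(Q + Q)) = 9 + 3*((Q + Z)/((2*Q))) = 9 + 3*((Q + Z)*(1/(2*Q))) = 9 + 3*((Q + Z)/(2*Q)) = 9 + 3*(Q + Z)/(2*Q))
(c(12, g(1, 0)) - 8)² = ((3/2)*(-5/2 + 7*12)/12 - 8)² = ((3/2)*(1/12)*(-5/2 + 84) - 8)² = ((3/2)*(1/12)*(163/2) - 8)² = (163/16 - 8)² = (35/16)² = 1225/256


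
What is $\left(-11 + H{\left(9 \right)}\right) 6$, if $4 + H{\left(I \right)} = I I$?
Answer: $396$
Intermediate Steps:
$H{\left(I \right)} = -4 + I^{2}$ ($H{\left(I \right)} = -4 + I I = -4 + I^{2}$)
$\left(-11 + H{\left(9 \right)}\right) 6 = \left(-11 - \left(4 - 9^{2}\right)\right) 6 = \left(-11 + \left(-4 + 81\right)\right) 6 = \left(-11 + 77\right) 6 = 66 \cdot 6 = 396$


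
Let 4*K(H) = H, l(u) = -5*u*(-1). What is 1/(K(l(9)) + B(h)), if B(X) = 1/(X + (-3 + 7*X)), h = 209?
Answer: 6676/75109 ≈ 0.088884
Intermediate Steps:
l(u) = 5*u
B(X) = 1/(-3 + 8*X)
K(H) = H/4
1/(K(l(9)) + B(h)) = 1/((5*9)/4 + 1/(-3 + 8*209)) = 1/((¼)*45 + 1/(-3 + 1672)) = 1/(45/4 + 1/1669) = 1/(75109/6676) = 6676/75109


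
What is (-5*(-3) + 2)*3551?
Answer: 60367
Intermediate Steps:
(-5*(-3) + 2)*3551 = (15 + 2)*3551 = 17*3551 = 60367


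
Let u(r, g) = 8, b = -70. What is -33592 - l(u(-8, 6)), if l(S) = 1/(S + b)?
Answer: -2082703/62 ≈ -33592.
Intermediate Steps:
l(S) = 1/(-70 + S) (l(S) = 1/(S - 70) = 1/(-70 + S))
-33592 - l(u(-8, 6)) = -33592 - 1/(-70 + 8) = -33592 - 1/(-62) = -33592 - 1*(-1/62) = -33592 + 1/62 = -2082703/62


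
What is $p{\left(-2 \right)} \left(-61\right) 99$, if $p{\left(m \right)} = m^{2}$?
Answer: $-24156$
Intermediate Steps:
$p{\left(-2 \right)} \left(-61\right) 99 = \left(-2\right)^{2} \left(-61\right) 99 = 4 \left(-61\right) 99 = \left(-244\right) 99 = -24156$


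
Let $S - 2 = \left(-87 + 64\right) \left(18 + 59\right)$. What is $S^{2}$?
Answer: $3129361$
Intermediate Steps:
$S = -1769$ ($S = 2 + \left(-87 + 64\right) \left(18 + 59\right) = 2 - 1771 = -1769$)
$S^{2} = \left(-1769\right)^{2} = 3129361$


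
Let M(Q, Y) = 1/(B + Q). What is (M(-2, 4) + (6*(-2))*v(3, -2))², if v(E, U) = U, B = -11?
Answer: 96721/169 ≈ 572.31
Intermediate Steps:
M(Q, Y) = 1/(-11 + Q)
(M(-2, 4) + (6*(-2))*v(3, -2))² = (1/(-11 - 2) + (6*(-2))*(-2))² = (1/(-13) - 12*(-2))² = (-1/13 + 24)² = (311/13)² = 96721/169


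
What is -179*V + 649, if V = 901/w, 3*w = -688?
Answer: 930349/688 ≈ 1352.3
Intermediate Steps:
w = -688/3 (w = (⅓)*(-688) = -688/3 ≈ -229.33)
V = -2703/688 (V = 901/(-688/3) = 901*(-3/688) = -2703/688 ≈ -3.9288)
-179*V + 649 = -179*(-2703/688) + 649 = 483837/688 + 649 = 930349/688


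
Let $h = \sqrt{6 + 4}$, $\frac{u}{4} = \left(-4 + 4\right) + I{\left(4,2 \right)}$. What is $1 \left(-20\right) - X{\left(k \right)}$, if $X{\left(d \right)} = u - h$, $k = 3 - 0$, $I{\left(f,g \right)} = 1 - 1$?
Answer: $-20 + \sqrt{10} \approx -16.838$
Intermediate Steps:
$I{\left(f,g \right)} = 0$ ($I{\left(f,g \right)} = 1 - 1 = 0$)
$k = 3$ ($k = 3 + 0 = 3$)
$u = 0$ ($u = 4 \left(\left(-4 + 4\right) + 0\right) = 4 \left(0 + 0\right) = 4 \cdot 0 = 0$)
$h = \sqrt{10} \approx 3.1623$
$X{\left(d \right)} = - \sqrt{10}$ ($X{\left(d \right)} = 0 - \sqrt{10} = - \sqrt{10}$)
$1 \left(-20\right) - X{\left(k \right)} = 1 \left(-20\right) - - \sqrt{10} = -20 + \sqrt{10}$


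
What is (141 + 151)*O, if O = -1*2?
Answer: -584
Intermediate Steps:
O = -2
(141 + 151)*O = (141 + 151)*(-2) = 292*(-2) = -584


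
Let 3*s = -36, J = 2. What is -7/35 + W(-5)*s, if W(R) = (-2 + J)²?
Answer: -⅕ ≈ -0.20000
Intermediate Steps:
s = -12 (s = (⅓)*(-36) = -12)
W(R) = 0 (W(R) = (-2 + 2)² = 0² = 0)
-7/35 + W(-5)*s = -7/35 + 0*(-12) = -7*1/35 + 0 = -⅕ + 0 = -⅕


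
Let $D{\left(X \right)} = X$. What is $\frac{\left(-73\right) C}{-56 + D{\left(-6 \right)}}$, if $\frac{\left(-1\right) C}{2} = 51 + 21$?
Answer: $- \frac{5256}{31} \approx -169.55$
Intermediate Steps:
$C = -144$ ($C = - 2 \left(51 + 21\right) = \left(-2\right) 72 = -144$)
$\frac{\left(-73\right) C}{-56 + D{\left(-6 \right)}} = \frac{\left(-73\right) \left(-144\right)}{-56 - 6} = \frac{10512}{-62} = 10512 \left(- \frac{1}{62}\right) = - \frac{5256}{31}$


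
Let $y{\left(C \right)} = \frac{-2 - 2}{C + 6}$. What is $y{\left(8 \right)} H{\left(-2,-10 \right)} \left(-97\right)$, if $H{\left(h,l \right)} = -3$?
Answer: $- \frac{582}{7} \approx -83.143$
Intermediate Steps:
$y{\left(C \right)} = - \frac{4}{6 + C}$
$y{\left(8 \right)} H{\left(-2,-10 \right)} \left(-97\right) = - \frac{4}{6 + 8} \left(-3\right) \left(-97\right) = - \frac{4}{14} \left(-3\right) \left(-97\right) = \left(-4\right) \frac{1}{14} \left(-3\right) \left(-97\right) = \left(- \frac{2}{7}\right) \left(-3\right) \left(-97\right) = \frac{6}{7} \left(-97\right) = - \frac{582}{7}$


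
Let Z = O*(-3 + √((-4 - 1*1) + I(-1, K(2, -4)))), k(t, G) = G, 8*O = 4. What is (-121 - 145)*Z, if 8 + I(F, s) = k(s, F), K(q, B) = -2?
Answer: 399 - 133*I*√14 ≈ 399.0 - 497.64*I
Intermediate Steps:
O = ½ (O = (⅛)*4 = ½ ≈ 0.50000)
I(F, s) = -8 + F
Z = -3/2 + I*√14/2 (Z = (-3 + √((-4 - 1*1) + (-8 - 1)))/2 = (-3 + √((-4 - 1) - 9))/2 = (-3 + √(-5 - 9))/2 = (-3 + √(-14))/2 = (-3 + I*√14)/2 = -3/2 + I*√14/2 ≈ -1.5 + 1.8708*I)
(-121 - 145)*Z = (-121 - 145)*(-3/2 + I*√14/2) = -266*(-3/2 + I*√14/2) = 399 - 133*I*√14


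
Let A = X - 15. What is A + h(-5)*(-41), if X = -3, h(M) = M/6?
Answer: 97/6 ≈ 16.167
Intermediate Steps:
h(M) = M/6 (h(M) = M*(⅙) = M/6)
A = -18 (A = -3 - 15 = -18)
A + h(-5)*(-41) = -18 + ((⅙)*(-5))*(-41) = -18 - ⅚*(-41) = -18 + 205/6 = 97/6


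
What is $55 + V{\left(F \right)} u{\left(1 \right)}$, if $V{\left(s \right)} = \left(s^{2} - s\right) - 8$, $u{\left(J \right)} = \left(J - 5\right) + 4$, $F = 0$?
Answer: $55$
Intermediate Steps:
$u{\left(J \right)} = -1 + J$ ($u{\left(J \right)} = \left(-5 + J\right) + 4 = -1 + J$)
$V{\left(s \right)} = -8 + s^{2} - s$
$55 + V{\left(F \right)} u{\left(1 \right)} = 55 + \left(-8 + 0^{2} - 0\right) \left(-1 + 1\right) = 55 + \left(-8 + 0 + 0\right) 0 = 55 - 0 = 55 + 0 = 55$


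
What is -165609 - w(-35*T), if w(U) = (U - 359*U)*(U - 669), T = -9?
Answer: -40086189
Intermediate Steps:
w(U) = -358*U*(-669 + U) (w(U) = (-358*U)*(-669 + U) = -358*U*(-669 + U))
-165609 - w(-35*T) = -165609 - 358*(-35*(-9))*(669 - (-35)*(-9)) = -165609 - 358*315*(669 - 1*315) = -165609 - 358*315*(669 - 315) = -165609 - 358*315*354 = -165609 - 1*39920580 = -165609 - 39920580 = -40086189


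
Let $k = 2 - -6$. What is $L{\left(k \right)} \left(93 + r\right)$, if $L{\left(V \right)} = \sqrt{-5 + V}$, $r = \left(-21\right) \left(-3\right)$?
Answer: $156 \sqrt{3} \approx 270.2$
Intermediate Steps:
$k = 8$ ($k = 2 + 6 = 8$)
$r = 63$
$L{\left(k \right)} \left(93 + r\right) = \sqrt{-5 + 8} \left(93 + 63\right) = \sqrt{3} \cdot 156 = 156 \sqrt{3}$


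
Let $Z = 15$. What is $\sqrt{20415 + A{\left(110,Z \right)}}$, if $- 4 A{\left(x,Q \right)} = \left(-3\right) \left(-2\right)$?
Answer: $\frac{\sqrt{81654}}{2} \approx 142.88$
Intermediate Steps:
$A{\left(x,Q \right)} = - \frac{3}{2}$ ($A{\left(x,Q \right)} = - \frac{\left(-3\right) \left(-2\right)}{4} = \left(- \frac{1}{4}\right) 6 = - \frac{3}{2}$)
$\sqrt{20415 + A{\left(110,Z \right)}} = \sqrt{20415 - \frac{3}{2}} = \sqrt{\frac{40827}{2}} = \frac{\sqrt{81654}}{2}$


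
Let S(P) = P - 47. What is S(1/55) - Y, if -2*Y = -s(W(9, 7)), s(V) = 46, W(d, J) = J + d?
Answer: -3849/55 ≈ -69.982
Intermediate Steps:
S(P) = -47 + P
Y = 23 (Y = -(-1)*46/2 = -1/2*(-46) = 23)
S(1/55) - Y = (-47 + 1/55) - 1*23 = (-47 + 1/55) - 23 = -2584/55 - 23 = -3849/55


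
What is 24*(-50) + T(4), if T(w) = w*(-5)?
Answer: -1220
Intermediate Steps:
T(w) = -5*w
24*(-50) + T(4) = 24*(-50) - 5*4 = -1200 - 20 = -1220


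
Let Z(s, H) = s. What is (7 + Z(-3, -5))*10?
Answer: 40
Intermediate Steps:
(7 + Z(-3, -5))*10 = (7 - 3)*10 = 4*10 = 40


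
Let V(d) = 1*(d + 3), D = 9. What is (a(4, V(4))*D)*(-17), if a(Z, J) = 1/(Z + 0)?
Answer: -153/4 ≈ -38.250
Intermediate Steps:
V(d) = 3 + d (V(d) = 1*(3 + d) = 3 + d)
a(Z, J) = 1/Z
(a(4, V(4))*D)*(-17) = (9/4)*(-17) = -153/4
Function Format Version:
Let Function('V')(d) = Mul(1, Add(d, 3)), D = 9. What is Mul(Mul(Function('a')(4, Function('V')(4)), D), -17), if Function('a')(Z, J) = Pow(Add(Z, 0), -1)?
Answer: Rational(-153, 4) ≈ -38.250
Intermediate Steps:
Function('V')(d) = Add(3, d) (Function('V')(d) = Mul(1, Add(3, d)) = Add(3, d))
Function('a')(Z, J) = Pow(Z, -1)
Mul(Mul(Function('a')(4, Function('V')(4)), D), -17) = Mul(Mul(Pow(4, -1), 9), -17) = Mul(Mul(Rational(1, 4), 9), -17) = Mul(Rational(9, 4), -17) = Rational(-153, 4)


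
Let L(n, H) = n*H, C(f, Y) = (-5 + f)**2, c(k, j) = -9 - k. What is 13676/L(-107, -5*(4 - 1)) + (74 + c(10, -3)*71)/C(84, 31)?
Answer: 83305541/10016805 ≈ 8.3166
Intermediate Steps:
L(n, H) = H*n
13676/L(-107, -5*(4 - 1)) + (74 + c(10, -3)*71)/C(84, 31) = 13676/((-5*(4 - 1)*(-107))) + (74 + (-9 - 1*10)*71)/((-5 + 84)**2) = 13676/((-5*3*(-107))) + (74 + (-9 - 10)*71)/(79**2) = 13676/((-15*(-107))) + (74 - 19*71)/6241 = 13676/1605 + (74 - 1349)*(1/6241) = 13676*(1/1605) - 1275*1/6241 = 13676/1605 - 1275/6241 = 83305541/10016805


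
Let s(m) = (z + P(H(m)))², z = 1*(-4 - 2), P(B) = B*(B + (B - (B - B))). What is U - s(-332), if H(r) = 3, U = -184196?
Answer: -184340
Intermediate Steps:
P(B) = 2*B² (P(B) = B*(B + (B - 1*0)) = B*(B + (B + 0)) = B*(B + B) = B*(2*B) = 2*B²)
z = -6 (z = 1*(-6) = -6)
s(m) = 144 (s(m) = (-6 + 2*3²)² = (-6 + 2*9)² = (-6 + 18)² = 12² = 144)
U - s(-332) = -184196 - 1*144 = -184196 - 144 = -184340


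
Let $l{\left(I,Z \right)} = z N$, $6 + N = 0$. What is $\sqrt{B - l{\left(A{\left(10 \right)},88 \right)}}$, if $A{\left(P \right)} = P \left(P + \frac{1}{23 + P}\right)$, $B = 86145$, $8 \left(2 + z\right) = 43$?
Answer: $\frac{\sqrt{344661}}{2} \approx 293.54$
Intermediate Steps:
$z = \frac{27}{8}$ ($z = -2 + \frac{1}{8} \cdot 43 = -2 + \frac{43}{8} = \frac{27}{8} \approx 3.375$)
$N = -6$ ($N = -6 + 0 = -6$)
$l{\left(I,Z \right)} = - \frac{81}{4}$ ($l{\left(I,Z \right)} = \frac{27}{8} \left(-6\right) = - \frac{81}{4}$)
$\sqrt{B - l{\left(A{\left(10 \right)},88 \right)}} = \sqrt{86145 - - \frac{81}{4}} = \sqrt{86145 + \frac{81}{4}} = \sqrt{\frac{344661}{4}} = \frac{\sqrt{344661}}{2}$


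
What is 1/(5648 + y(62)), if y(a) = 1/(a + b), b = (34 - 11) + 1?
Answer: 86/485729 ≈ 0.00017705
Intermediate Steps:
b = 24 (b = 23 + 1 = 24)
y(a) = 1/(24 + a) (y(a) = 1/(a + 24) = 1/(24 + a))
1/(5648 + y(62)) = 1/(5648 + 1/(24 + 62)) = 1/(5648 + 1/86) = 1/(485729/86) = 86/485729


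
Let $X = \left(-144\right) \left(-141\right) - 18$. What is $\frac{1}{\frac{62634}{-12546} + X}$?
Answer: $\frac{2091}{42407587} \approx 4.9307 \cdot 10^{-5}$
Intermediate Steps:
$X = 20286$ ($X = 20304 - 18 = 20286$)
$\frac{1}{\frac{62634}{-12546} + X} = \frac{1}{\frac{62634}{-12546} + 20286} = \frac{1}{62634 \left(- \frac{1}{12546}\right) + 20286} = \frac{1}{- \frac{10439}{2091} + 20286} = \frac{1}{\frac{42407587}{2091}} = \frac{2091}{42407587}$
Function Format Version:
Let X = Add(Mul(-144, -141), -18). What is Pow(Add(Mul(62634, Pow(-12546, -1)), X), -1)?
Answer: Rational(2091, 42407587) ≈ 4.9307e-5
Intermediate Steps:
X = 20286 (X = Add(20304, -18) = 20286)
Pow(Add(Mul(62634, Pow(-12546, -1)), X), -1) = Pow(Add(Mul(62634, Pow(-12546, -1)), 20286), -1) = Pow(Add(Mul(62634, Rational(-1, 12546)), 20286), -1) = Pow(Add(Rational(-10439, 2091), 20286), -1) = Pow(Rational(42407587, 2091), -1) = Rational(2091, 42407587)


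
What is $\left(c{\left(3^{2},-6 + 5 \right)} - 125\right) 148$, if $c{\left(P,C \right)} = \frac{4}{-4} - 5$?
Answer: $-19388$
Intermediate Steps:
$c{\left(P,C \right)} = -6$ ($c{\left(P,C \right)} = 4 \left(- \frac{1}{4}\right) - 5 = -1 - 5 = -6$)
$\left(c{\left(3^{2},-6 + 5 \right)} - 125\right) 148 = \left(-6 - 125\right) 148 = \left(-131\right) 148 = -19388$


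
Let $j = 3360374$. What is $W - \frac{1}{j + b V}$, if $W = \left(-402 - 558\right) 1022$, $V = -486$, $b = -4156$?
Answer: $- \frac{5278612012801}{5380190} \approx -9.8112 \cdot 10^{5}$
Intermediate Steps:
$W = -981120$ ($W = \left(-960\right) 1022 = -981120$)
$W - \frac{1}{j + b V} = -981120 - \frac{1}{3360374 - -2019816} = -981120 - \frac{1}{3360374 + 2019816} = -981120 - \frac{1}{5380190} = - \frac{5278612012801}{5380190}$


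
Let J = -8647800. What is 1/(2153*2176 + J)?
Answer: -1/3962872 ≈ -2.5234e-7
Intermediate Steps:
1/(2153*2176 + J) = 1/(2153*2176 - 8647800) = 1/(4684928 - 8647800) = 1/(-3962872) = -1/3962872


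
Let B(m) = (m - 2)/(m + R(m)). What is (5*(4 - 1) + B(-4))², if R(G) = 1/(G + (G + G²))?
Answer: 263169/961 ≈ 273.85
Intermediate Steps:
R(G) = 1/(G² + 2*G)
B(m) = (-2 + m)/(m + 1/(m*(2 + m))) (B(m) = (m - 2)/(m + 1/(m*(2 + m))) = (-2 + m)/(m + 1/(m*(2 + m))))
(5*(4 - 1) + B(-4))² = (5*(4 - 1) - 4*(-2 - 4)*(2 - 4)/(1 + (-4)²*(2 - 4)))² = (5*3 - 4*(-6)*(-2)/(1 + 16*(-2)))² = (15 - 4*(-6)*(-2)/(1 - 32))² = (15 - 4*(-6)*(-2)/(-31))² = (15 - 4*(-1/31)*(-6)*(-2))² = (15 + 48/31)² = (513/31)² = 263169/961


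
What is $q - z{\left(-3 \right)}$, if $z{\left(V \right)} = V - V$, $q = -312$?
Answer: $-312$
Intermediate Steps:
$z{\left(V \right)} = 0$
$q - z{\left(-3 \right)} = -312 - 0 = -312 + 0 = -312$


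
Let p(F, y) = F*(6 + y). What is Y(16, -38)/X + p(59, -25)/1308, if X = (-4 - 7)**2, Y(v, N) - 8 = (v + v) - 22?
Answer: -112097/158268 ≈ -0.70827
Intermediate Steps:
Y(v, N) = -14 + 2*v (Y(v, N) = 8 + ((v + v) - 22) = 8 + (2*v - 22) = 8 + (-22 + 2*v) = -14 + 2*v)
X = 121 (X = (-11)**2 = 121)
Y(16, -38)/X + p(59, -25)/1308 = (-14 + 2*16)/121 + (59*(6 - 25))/1308 = (-14 + 32)*(1/121) + (59*(-19))*(1/1308) = 18*(1/121) - 1121*1/1308 = 18/121 - 1121/1308 = -112097/158268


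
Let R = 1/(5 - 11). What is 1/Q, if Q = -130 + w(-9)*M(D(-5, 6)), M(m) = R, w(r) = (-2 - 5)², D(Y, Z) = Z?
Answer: -6/829 ≈ -0.0072376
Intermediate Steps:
R = -⅙ (R = 1/(-6) = -⅙ ≈ -0.16667)
w(r) = 49 (w(r) = (-7)² = 49)
M(m) = -⅙
Q = -829/6 (Q = -130 + 49*(-⅙) = -130 - 49/6 = -829/6 ≈ -138.17)
1/Q = 1/(-829/6) = -6/829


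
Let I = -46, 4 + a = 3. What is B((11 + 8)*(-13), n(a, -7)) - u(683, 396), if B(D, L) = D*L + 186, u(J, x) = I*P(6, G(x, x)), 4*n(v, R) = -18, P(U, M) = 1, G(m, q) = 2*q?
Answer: 2687/2 ≈ 1343.5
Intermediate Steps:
a = -1 (a = -4 + 3 = -1)
n(v, R) = -9/2 (n(v, R) = (¼)*(-18) = -9/2)
u(J, x) = -46 (u(J, x) = -46*1 = -46)
B(D, L) = 186 + D*L
B((11 + 8)*(-13), n(a, -7)) - u(683, 396) = (186 + ((11 + 8)*(-13))*(-9/2)) - 1*(-46) = (186 + (19*(-13))*(-9/2)) + 46 = (186 - 247*(-9/2)) + 46 = (186 + 2223/2) + 46 = 2595/2 + 46 = 2687/2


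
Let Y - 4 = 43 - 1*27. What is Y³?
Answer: 8000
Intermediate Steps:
Y = 20 (Y = 4 + (43 - 1*27) = 4 + (43 - 27) = 4 + 16 = 20)
Y³ = 20³ = 8000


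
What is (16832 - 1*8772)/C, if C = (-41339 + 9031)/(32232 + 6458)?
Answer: -77960350/8077 ≈ -9652.1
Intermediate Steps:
C = -16154/19345 (C = -32308/38690 = -32308*1/38690 = -16154/19345 ≈ -0.83505)
(16832 - 1*8772)/C = (16832 - 1*8772)/(-16154/19345) = (16832 - 8772)*(-19345/16154) = 8060*(-19345/16154) = -77960350/8077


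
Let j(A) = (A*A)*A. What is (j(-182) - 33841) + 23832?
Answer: -6038577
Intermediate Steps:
j(A) = A³ (j(A) = A²*A = A³)
(j(-182) - 33841) + 23832 = ((-182)³ - 33841) + 23832 = (-6028568 - 33841) + 23832 = -6062409 + 23832 = -6038577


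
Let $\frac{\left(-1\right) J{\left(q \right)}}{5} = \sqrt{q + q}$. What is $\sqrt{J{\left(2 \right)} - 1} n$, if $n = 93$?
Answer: $93 i \sqrt{11} \approx 308.45 i$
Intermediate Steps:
$J{\left(q \right)} = - 5 \sqrt{2} \sqrt{q}$ ($J{\left(q \right)} = - 5 \sqrt{q + q} = - 5 \sqrt{2 q} = - 5 \sqrt{2} \sqrt{q}$)
$\sqrt{J{\left(2 \right)} - 1} n = \sqrt{- 5 \sqrt{2} \sqrt{2} - 1} \cdot 93 = \sqrt{-10 - 1} \cdot 93 = \sqrt{-11} \cdot 93 = i \sqrt{11} \cdot 93 = 93 i \sqrt{11}$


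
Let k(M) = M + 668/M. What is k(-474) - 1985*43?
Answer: -20341807/237 ≈ -85830.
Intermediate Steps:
k(-474) - 1985*43 = (-474 + 668/(-474)) - 1985*43 = (-474 + 668*(-1/474)) - 1*85355 = (-474 - 334/237) - 85355 = -112672/237 - 85355 = -20341807/237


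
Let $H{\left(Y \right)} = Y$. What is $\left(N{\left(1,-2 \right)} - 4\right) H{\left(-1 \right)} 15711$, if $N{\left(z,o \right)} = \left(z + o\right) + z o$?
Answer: $109977$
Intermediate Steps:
$N{\left(z,o \right)} = o + z + o z$ ($N{\left(z,o \right)} = \left(o + z\right) + o z = o + z + o z$)
$\left(N{\left(1,-2 \right)} - 4\right) H{\left(-1 \right)} 15711 = \left(\left(-2 + 1 - 2\right) - 4\right) \left(-1\right) 15711 = \left(-3 - 4\right) \left(-1\right) 15711 = \left(-7\right) \left(-1\right) 15711 = 7 \cdot 15711 = 109977$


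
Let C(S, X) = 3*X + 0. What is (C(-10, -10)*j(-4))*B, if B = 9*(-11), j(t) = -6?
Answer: -17820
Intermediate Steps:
C(S, X) = 3*X
B = -99
(C(-10, -10)*j(-4))*B = ((3*(-10))*(-6))*(-99) = -30*(-6)*(-99) = 180*(-99) = -17820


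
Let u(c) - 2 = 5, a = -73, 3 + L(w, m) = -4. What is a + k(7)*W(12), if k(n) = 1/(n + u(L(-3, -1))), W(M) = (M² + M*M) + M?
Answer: -361/7 ≈ -51.571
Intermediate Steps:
W(M) = M + 2*M² (W(M) = (M² + M²) + M = 2*M² + M = M + 2*M²)
L(w, m) = -7 (L(w, m) = -3 - 4 = -7)
u(c) = 7 (u(c) = 2 + 5 = 7)
k(n) = 1/(7 + n) (k(n) = 1/(n + 7) = 1/(7 + n))
a + k(7)*W(12) = -73 + (12*(1 + 2*12))/(7 + 7) = -73 + (12*(1 + 24))/14 = -73 + (12*25)/14 = -73 + (1/14)*300 = -73 + 150/7 = -361/7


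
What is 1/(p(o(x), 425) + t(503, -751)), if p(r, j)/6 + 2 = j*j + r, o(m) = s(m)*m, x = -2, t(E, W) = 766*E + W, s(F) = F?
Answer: 1/1468309 ≈ 6.8106e-7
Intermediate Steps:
t(E, W) = W + 766*E
o(m) = m**2 (o(m) = m*m = m**2)
p(r, j) = -12 + 6*r + 6*j**2 (p(r, j) = -12 + 6*(j*j + r) = -12 + 6*(j**2 + r) = -12 + 6*(r + j**2) = -12 + (6*r + 6*j**2) = -12 + 6*r + 6*j**2)
1/(p(o(x), 425) + t(503, -751)) = 1/((-12 + 6*(-2)**2 + 6*425**2) + (-751 + 766*503)) = 1/((-12 + 6*4 + 6*180625) + (-751 + 385298)) = 1/((-12 + 24 + 1083750) + 384547) = 1/(1083762 + 384547) = 1/1468309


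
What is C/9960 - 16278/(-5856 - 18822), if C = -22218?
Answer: -10726859/6827580 ≈ -1.5711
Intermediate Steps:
C/9960 - 16278/(-5856 - 18822) = -22218/9960 - 16278/(-5856 - 18822) = -22218*1/9960 - 16278/(-24678) = -3703/1660 - 16278*(-1/24678) = -3703/1660 + 2713/4113 = -10726859/6827580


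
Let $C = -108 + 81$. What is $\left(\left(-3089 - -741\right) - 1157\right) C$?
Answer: $94635$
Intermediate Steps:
$C = -27$
$\left(\left(-3089 - -741\right) - 1157\right) C = \left(\left(-3089 - -741\right) - 1157\right) \left(-27\right) = \left(\left(-3089 + 741\right) - 1157\right) \left(-27\right) = \left(-2348 - 1157\right) \left(-27\right) = \left(-3505\right) \left(-27\right) = 94635$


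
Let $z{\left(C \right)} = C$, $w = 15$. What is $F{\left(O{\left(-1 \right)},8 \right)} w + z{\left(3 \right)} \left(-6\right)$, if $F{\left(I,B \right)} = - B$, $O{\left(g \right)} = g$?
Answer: $-138$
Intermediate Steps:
$F{\left(O{\left(-1 \right)},8 \right)} w + z{\left(3 \right)} \left(-6\right) = \left(-1\right) 8 \cdot 15 + 3 \left(-6\right) = \left(-8\right) 15 - 18 = -120 - 18 = -138$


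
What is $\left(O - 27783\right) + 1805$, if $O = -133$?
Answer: $-26111$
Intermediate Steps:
$\left(O - 27783\right) + 1805 = \left(-133 - 27783\right) + 1805 = -27916 + 1805 = -26111$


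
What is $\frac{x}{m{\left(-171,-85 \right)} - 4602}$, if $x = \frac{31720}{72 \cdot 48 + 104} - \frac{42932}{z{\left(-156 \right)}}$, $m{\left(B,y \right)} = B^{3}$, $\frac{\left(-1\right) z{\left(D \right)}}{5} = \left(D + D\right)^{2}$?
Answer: $- \frac{97447477}{54199722479760} \approx -1.7979 \cdot 10^{-6}$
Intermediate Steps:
$z{\left(D \right)} = - 20 D^{2}$ ($z{\left(D \right)} = - 5 \left(D + D\right)^{2} = - 5 \left(2 D\right)^{2} = - 5 \cdot 4 D^{2} = - 20 D^{2}$)
$x = \frac{97447477}{10829520}$ ($x = \frac{31720}{72 \cdot 48 + 104} - \frac{42932}{\left(-20\right) \left(-156\right)^{2}} = \frac{31720}{3456 + 104} - \frac{42932}{\left(-20\right) 24336} = \frac{31720}{3560} - \frac{42932}{-486720} = 31720 \cdot \frac{1}{3560} - - \frac{10733}{121680} = \frac{793}{89} + \frac{10733}{121680} = \frac{97447477}{10829520} \approx 8.9983$)
$\frac{x}{m{\left(-171,-85 \right)} - 4602} = \frac{97447477}{10829520 \left(\left(-171\right)^{3} - 4602\right)} = \frac{97447477}{10829520 \left(-5000211 - 4602\right)} = \frac{97447477}{10829520 \left(-5004813\right)} = \frac{97447477}{10829520} \left(- \frac{1}{5004813}\right) = - \frac{97447477}{54199722479760}$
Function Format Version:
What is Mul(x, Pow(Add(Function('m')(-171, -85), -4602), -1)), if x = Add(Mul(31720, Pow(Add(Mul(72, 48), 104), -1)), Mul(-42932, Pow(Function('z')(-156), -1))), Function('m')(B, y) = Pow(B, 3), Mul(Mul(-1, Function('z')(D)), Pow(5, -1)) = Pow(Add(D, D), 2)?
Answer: Rational(-97447477, 54199722479760) ≈ -1.7979e-6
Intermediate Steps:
Function('z')(D) = Mul(-20, Pow(D, 2)) (Function('z')(D) = Mul(-5, Pow(Add(D, D), 2)) = Mul(-5, Pow(Mul(2, D), 2)) = Mul(-5, Mul(4, Pow(D, 2))) = Mul(-20, Pow(D, 2)))
x = Rational(97447477, 10829520) (x = Add(Mul(31720, Pow(Add(Mul(72, 48), 104), -1)), Mul(-42932, Pow(Mul(-20, Pow(-156, 2)), -1))) = Add(Mul(31720, Pow(Add(3456, 104), -1)), Mul(-42932, Pow(Mul(-20, 24336), -1))) = Add(Mul(31720, Pow(3560, -1)), Mul(-42932, Pow(-486720, -1))) = Add(Mul(31720, Rational(1, 3560)), Mul(-42932, Rational(-1, 486720))) = Add(Rational(793, 89), Rational(10733, 121680)) = Rational(97447477, 10829520) ≈ 8.9983)
Mul(x, Pow(Add(Function('m')(-171, -85), -4602), -1)) = Mul(Rational(97447477, 10829520), Pow(Add(Pow(-171, 3), -4602), -1)) = Mul(Rational(97447477, 10829520), Pow(Add(-5000211, -4602), -1)) = Mul(Rational(97447477, 10829520), Pow(-5004813, -1)) = Mul(Rational(97447477, 10829520), Rational(-1, 5004813)) = Rational(-97447477, 54199722479760)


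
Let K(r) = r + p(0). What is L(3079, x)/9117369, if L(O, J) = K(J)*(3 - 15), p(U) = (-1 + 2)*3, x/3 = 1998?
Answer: -7996/1013041 ≈ -0.0078931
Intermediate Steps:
x = 5994 (x = 3*1998 = 5994)
p(U) = 3 (p(U) = 1*3 = 3)
K(r) = 3 + r (K(r) = r + 3 = 3 + r)
L(O, J) = -36 - 12*J (L(O, J) = (3 + J)*(3 - 15) = (3 + J)*(-12) = -36 - 12*J)
L(3079, x)/9117369 = (-36 - 12*5994)/9117369 = (-36 - 71928)*(1/9117369) = -71964*1/9117369 = -7996/1013041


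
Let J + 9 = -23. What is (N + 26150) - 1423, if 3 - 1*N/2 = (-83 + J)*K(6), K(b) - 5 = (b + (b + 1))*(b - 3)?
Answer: 34853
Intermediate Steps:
J = -32 (J = -9 - 23 = -32)
K(b) = 5 + (1 + 2*b)*(-3 + b) (K(b) = 5 + (b + (b + 1))*(b - 3) = 5 + (b + (1 + b))*(-3 + b) = 5 + (1 + 2*b)*(-3 + b))
N = 10126 (N = 6 - 2*(-83 - 32)*(2 - 5*6 + 2*6²) = 6 - (-230)*(2 - 30 + 2*36) = 6 - (-230)*(2 - 30 + 72) = 6 - (-230)*44 = 6 - 2*(-5060) = 6 + 10120 = 10126)
(N + 26150) - 1423 = (10126 + 26150) - 1423 = 36276 - 1423 = 34853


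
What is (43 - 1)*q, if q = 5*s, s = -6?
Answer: -1260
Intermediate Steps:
q = -30 (q = 5*(-6) = -30)
(43 - 1)*q = (43 - 1)*(-30) = 42*(-30) = -1260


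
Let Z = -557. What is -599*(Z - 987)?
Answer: 924856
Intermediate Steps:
-599*(Z - 987) = -599*(-557 - 987) = -599*(-1544) = 924856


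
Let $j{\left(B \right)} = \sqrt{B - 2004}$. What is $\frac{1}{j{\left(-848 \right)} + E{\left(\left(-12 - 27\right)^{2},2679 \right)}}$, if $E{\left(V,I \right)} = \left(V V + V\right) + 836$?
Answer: $\frac{1157899}{2681460189828} - \frac{i \sqrt{713}}{2681460189828} \approx 4.3182 \cdot 10^{-7} - 9.958 \cdot 10^{-12} i$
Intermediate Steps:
$E{\left(V,I \right)} = 836 + V + V^{2}$ ($E{\left(V,I \right)} = \left(V^{2} + V\right) + 836 = \left(V + V^{2}\right) + 836 = 836 + V + V^{2}$)
$j{\left(B \right)} = \sqrt{-2004 + B}$
$\frac{1}{j{\left(-848 \right)} + E{\left(\left(-12 - 27\right)^{2},2679 \right)}} = \frac{1}{\sqrt{-2004 - 848} + \left(836 + \left(-12 - 27\right)^{2} + \left(\left(-12 - 27\right)^{2}\right)^{2}\right)} = \frac{1}{\sqrt{-2852} + \left(836 + \left(-39\right)^{2} + \left(\left(-39\right)^{2}\right)^{2}\right)} = \frac{1}{2 i \sqrt{713} + \left(836 + 1521 + 1521^{2}\right)} = \frac{1}{2 i \sqrt{713} + \left(836 + 1521 + 2313441\right)} = \frac{1}{2 i \sqrt{713} + 2315798} = \frac{1}{2315798 + 2 i \sqrt{713}}$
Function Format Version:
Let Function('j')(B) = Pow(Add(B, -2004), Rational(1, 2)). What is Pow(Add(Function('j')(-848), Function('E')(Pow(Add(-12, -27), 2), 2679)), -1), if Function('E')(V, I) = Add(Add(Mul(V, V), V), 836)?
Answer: Add(Rational(1157899, 2681460189828), Mul(Rational(-1, 2681460189828), I, Pow(713, Rational(1, 2)))) ≈ Add(4.3182e-7, Mul(-9.9580e-12, I))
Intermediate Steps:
Function('E')(V, I) = Add(836, V, Pow(V, 2)) (Function('E')(V, I) = Add(Add(Pow(V, 2), V), 836) = Add(Add(V, Pow(V, 2)), 836) = Add(836, V, Pow(V, 2)))
Function('j')(B) = Pow(Add(-2004, B), Rational(1, 2))
Pow(Add(Function('j')(-848), Function('E')(Pow(Add(-12, -27), 2), 2679)), -1) = Pow(Add(Pow(Add(-2004, -848), Rational(1, 2)), Add(836, Pow(Add(-12, -27), 2), Pow(Pow(Add(-12, -27), 2), 2))), -1) = Pow(Add(Pow(-2852, Rational(1, 2)), Add(836, Pow(-39, 2), Pow(Pow(-39, 2), 2))), -1) = Pow(Add(Mul(2, I, Pow(713, Rational(1, 2))), Add(836, 1521, Pow(1521, 2))), -1) = Pow(Add(Mul(2, I, Pow(713, Rational(1, 2))), Add(836, 1521, 2313441)), -1) = Pow(Add(Mul(2, I, Pow(713, Rational(1, 2))), 2315798), -1) = Pow(Add(2315798, Mul(2, I, Pow(713, Rational(1, 2)))), -1)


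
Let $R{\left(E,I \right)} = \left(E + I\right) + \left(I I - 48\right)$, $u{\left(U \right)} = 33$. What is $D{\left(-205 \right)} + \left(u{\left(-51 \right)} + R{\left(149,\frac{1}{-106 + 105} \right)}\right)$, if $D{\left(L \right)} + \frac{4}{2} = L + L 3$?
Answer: $-688$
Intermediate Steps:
$D{\left(L \right)} = -2 + 4 L$ ($D{\left(L \right)} = -2 + \left(L + L 3\right) = -2 + \left(L + 3 L\right) = -2 + 4 L$)
$R{\left(E,I \right)} = -48 + E + I + I^{2}$ ($R{\left(E,I \right)} = \left(E + I\right) + \left(I^{2} - 48\right) = \left(E + I\right) + \left(-48 + I^{2}\right) = -48 + E + I + I^{2}$)
$D{\left(-205 \right)} + \left(u{\left(-51 \right)} + R{\left(149,\frac{1}{-106 + 105} \right)}\right) = \left(-2 + 4 \left(-205\right)\right) + \left(33 + \left(-48 + 149 + \frac{1}{-106 + 105} + \left(\frac{1}{-106 + 105}\right)^{2}\right)\right) = \left(-2 - 820\right) + \left(33 + \left(-48 + 149 + \frac{1}{-1} + \left(\frac{1}{-1}\right)^{2}\right)\right) = -822 + \left(33 + \left(-48 + 149 - 1 + \left(-1\right)^{2}\right)\right) = -822 + \left(33 + \left(-48 + 149 - 1 + 1\right)\right) = -822 + \left(33 + 101\right) = -822 + 134 = -688$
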